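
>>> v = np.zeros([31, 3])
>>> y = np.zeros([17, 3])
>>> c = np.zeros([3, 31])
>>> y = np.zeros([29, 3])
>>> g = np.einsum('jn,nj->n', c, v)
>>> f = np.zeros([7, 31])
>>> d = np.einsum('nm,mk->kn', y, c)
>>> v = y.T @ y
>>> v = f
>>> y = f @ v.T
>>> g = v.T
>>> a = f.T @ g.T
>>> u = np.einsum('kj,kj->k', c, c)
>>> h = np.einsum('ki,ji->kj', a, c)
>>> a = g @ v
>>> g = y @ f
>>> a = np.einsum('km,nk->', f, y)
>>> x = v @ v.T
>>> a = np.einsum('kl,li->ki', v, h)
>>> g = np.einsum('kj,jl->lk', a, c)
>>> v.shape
(7, 31)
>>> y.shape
(7, 7)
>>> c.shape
(3, 31)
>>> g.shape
(31, 7)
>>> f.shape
(7, 31)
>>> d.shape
(31, 29)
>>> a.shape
(7, 3)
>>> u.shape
(3,)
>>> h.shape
(31, 3)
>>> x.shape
(7, 7)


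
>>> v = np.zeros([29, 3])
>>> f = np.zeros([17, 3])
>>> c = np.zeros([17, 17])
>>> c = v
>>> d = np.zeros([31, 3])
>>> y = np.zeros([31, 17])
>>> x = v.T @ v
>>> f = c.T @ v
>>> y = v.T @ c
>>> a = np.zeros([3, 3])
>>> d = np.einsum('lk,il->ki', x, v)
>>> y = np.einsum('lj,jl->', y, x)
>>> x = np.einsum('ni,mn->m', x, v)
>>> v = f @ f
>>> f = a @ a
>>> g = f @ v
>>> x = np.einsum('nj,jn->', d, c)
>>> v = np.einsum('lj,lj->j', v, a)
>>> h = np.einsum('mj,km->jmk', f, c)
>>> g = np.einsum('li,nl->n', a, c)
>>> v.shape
(3,)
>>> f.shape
(3, 3)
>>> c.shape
(29, 3)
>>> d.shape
(3, 29)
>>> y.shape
()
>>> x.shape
()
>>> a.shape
(3, 3)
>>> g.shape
(29,)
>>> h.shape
(3, 3, 29)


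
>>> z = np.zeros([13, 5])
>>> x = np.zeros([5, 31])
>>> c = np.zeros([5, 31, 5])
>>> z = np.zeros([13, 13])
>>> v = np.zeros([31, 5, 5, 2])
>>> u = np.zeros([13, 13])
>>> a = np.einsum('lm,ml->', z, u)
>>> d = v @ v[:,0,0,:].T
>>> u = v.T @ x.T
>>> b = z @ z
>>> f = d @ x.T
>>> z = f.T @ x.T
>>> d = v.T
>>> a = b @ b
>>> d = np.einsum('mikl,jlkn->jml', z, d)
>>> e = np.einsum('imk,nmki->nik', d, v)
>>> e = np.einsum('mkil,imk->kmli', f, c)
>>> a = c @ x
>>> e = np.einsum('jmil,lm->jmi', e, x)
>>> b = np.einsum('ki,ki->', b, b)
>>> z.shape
(5, 5, 5, 5)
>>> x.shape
(5, 31)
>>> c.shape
(5, 31, 5)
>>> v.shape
(31, 5, 5, 2)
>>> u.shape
(2, 5, 5, 5)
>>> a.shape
(5, 31, 31)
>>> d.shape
(2, 5, 5)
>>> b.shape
()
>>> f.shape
(31, 5, 5, 5)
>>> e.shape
(5, 31, 5)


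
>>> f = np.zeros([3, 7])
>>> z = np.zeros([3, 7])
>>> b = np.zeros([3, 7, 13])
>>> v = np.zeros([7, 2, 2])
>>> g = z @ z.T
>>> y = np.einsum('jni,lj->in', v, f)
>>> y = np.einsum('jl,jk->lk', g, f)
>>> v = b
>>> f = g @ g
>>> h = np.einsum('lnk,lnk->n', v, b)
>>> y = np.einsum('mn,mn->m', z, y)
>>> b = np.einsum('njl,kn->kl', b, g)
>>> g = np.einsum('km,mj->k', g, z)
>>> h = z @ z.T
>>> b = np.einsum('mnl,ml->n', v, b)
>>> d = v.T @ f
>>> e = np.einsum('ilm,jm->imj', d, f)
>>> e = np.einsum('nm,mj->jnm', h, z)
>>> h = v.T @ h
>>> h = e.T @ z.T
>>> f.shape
(3, 3)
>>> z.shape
(3, 7)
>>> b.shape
(7,)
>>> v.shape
(3, 7, 13)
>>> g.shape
(3,)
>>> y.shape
(3,)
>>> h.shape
(3, 3, 3)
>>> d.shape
(13, 7, 3)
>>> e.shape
(7, 3, 3)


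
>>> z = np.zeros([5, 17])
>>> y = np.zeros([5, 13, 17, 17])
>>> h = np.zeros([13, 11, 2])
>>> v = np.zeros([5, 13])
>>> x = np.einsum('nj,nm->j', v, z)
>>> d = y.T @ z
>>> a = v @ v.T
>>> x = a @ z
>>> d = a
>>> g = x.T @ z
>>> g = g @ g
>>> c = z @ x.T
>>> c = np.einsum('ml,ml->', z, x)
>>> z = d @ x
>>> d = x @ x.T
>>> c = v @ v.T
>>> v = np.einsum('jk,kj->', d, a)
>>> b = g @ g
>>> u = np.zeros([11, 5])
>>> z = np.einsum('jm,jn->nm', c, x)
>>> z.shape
(17, 5)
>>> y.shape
(5, 13, 17, 17)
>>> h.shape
(13, 11, 2)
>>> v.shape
()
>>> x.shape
(5, 17)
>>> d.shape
(5, 5)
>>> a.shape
(5, 5)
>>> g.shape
(17, 17)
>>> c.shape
(5, 5)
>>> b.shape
(17, 17)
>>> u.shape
(11, 5)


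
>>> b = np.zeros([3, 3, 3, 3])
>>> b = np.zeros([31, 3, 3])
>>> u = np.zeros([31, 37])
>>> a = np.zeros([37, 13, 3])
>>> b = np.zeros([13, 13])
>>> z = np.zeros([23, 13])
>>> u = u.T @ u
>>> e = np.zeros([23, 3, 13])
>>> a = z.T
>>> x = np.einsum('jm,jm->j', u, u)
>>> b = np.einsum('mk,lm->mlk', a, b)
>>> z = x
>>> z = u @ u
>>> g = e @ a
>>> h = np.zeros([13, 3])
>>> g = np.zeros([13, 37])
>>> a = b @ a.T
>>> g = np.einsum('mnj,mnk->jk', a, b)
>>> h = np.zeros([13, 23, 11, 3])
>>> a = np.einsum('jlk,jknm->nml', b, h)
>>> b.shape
(13, 13, 23)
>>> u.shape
(37, 37)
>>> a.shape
(11, 3, 13)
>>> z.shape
(37, 37)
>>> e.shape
(23, 3, 13)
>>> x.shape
(37,)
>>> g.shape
(13, 23)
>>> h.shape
(13, 23, 11, 3)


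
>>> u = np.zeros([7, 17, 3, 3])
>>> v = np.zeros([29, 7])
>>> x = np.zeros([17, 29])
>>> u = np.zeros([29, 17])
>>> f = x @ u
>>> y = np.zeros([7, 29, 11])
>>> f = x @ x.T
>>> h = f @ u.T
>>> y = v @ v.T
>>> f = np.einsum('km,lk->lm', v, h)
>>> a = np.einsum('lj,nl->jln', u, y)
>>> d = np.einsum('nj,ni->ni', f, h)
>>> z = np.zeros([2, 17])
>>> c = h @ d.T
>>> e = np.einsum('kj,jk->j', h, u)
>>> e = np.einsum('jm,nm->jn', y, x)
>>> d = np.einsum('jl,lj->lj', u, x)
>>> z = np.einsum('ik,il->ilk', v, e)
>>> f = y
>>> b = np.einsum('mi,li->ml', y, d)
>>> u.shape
(29, 17)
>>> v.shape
(29, 7)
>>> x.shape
(17, 29)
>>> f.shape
(29, 29)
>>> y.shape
(29, 29)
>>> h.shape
(17, 29)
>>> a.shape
(17, 29, 29)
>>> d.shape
(17, 29)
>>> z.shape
(29, 17, 7)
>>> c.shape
(17, 17)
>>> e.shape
(29, 17)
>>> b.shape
(29, 17)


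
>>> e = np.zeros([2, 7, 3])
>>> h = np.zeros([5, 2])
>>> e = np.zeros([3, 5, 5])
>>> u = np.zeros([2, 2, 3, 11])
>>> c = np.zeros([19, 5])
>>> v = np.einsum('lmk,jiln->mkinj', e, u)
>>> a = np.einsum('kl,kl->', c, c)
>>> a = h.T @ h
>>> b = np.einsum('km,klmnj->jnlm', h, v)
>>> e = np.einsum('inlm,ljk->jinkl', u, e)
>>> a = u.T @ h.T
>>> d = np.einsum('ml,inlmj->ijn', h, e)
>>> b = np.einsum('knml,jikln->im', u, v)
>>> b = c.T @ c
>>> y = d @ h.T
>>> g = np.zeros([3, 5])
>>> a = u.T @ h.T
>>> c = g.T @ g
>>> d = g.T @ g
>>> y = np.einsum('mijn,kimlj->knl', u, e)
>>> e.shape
(5, 2, 2, 5, 3)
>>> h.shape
(5, 2)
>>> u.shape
(2, 2, 3, 11)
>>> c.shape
(5, 5)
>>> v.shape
(5, 5, 2, 11, 2)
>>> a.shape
(11, 3, 2, 5)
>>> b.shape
(5, 5)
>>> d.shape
(5, 5)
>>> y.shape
(5, 11, 5)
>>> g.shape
(3, 5)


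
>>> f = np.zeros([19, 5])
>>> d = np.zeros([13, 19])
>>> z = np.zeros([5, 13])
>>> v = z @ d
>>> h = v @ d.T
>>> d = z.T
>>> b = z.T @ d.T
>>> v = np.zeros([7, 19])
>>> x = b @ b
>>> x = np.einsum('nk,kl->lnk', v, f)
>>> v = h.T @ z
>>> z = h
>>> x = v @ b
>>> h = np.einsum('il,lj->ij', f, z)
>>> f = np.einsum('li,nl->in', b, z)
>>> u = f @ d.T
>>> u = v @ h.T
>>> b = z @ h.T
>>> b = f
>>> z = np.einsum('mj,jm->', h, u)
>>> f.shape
(13, 5)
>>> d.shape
(13, 5)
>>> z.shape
()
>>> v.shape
(13, 13)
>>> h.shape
(19, 13)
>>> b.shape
(13, 5)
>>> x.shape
(13, 13)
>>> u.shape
(13, 19)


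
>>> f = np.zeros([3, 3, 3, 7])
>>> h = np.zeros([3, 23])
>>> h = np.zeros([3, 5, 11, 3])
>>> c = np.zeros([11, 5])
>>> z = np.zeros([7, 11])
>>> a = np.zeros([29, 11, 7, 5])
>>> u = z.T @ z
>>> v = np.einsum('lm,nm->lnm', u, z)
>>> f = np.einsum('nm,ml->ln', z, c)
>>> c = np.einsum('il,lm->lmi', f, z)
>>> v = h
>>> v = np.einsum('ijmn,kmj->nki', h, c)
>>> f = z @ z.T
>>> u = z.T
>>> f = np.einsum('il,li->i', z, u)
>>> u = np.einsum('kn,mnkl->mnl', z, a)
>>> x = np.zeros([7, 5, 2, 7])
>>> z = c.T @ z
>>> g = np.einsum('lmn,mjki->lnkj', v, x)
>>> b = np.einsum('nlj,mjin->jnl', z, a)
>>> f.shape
(7,)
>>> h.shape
(3, 5, 11, 3)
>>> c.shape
(7, 11, 5)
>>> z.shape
(5, 11, 11)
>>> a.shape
(29, 11, 7, 5)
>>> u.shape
(29, 11, 5)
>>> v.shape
(3, 7, 3)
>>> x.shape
(7, 5, 2, 7)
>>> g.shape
(3, 3, 2, 5)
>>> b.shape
(11, 5, 11)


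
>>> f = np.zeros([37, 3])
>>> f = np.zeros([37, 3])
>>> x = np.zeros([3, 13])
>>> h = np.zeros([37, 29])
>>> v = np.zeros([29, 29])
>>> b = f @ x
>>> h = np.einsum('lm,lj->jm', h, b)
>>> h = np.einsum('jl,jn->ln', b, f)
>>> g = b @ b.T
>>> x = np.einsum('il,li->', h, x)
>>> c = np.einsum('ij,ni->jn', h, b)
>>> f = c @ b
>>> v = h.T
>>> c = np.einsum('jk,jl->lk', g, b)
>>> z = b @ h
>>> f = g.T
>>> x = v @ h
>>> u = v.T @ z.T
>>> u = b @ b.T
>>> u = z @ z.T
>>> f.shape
(37, 37)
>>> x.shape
(3, 3)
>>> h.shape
(13, 3)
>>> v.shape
(3, 13)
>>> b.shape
(37, 13)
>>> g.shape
(37, 37)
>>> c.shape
(13, 37)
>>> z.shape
(37, 3)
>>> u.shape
(37, 37)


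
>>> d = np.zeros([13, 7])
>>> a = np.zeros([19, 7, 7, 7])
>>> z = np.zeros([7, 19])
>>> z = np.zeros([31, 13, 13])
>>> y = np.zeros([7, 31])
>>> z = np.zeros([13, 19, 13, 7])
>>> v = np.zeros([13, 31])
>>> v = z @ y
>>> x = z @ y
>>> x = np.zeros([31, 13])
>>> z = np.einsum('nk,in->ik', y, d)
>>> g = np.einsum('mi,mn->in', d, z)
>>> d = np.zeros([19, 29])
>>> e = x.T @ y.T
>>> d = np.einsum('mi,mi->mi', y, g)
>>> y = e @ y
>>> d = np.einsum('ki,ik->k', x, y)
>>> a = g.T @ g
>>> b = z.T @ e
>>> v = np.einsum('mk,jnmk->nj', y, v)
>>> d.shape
(31,)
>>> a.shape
(31, 31)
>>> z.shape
(13, 31)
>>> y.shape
(13, 31)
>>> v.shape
(19, 13)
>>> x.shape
(31, 13)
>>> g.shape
(7, 31)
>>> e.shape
(13, 7)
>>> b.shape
(31, 7)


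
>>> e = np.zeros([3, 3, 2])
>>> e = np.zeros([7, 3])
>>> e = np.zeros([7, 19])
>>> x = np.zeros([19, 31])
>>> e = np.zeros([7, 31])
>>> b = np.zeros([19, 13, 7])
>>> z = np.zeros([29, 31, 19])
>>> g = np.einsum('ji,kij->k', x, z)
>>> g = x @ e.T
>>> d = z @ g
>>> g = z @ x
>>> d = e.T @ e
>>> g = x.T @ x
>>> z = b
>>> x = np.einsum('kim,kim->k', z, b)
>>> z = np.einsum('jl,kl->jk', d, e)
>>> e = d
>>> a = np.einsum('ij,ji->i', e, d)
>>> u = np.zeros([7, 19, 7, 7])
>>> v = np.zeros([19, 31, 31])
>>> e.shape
(31, 31)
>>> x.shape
(19,)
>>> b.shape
(19, 13, 7)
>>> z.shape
(31, 7)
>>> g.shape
(31, 31)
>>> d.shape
(31, 31)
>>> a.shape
(31,)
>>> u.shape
(7, 19, 7, 7)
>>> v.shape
(19, 31, 31)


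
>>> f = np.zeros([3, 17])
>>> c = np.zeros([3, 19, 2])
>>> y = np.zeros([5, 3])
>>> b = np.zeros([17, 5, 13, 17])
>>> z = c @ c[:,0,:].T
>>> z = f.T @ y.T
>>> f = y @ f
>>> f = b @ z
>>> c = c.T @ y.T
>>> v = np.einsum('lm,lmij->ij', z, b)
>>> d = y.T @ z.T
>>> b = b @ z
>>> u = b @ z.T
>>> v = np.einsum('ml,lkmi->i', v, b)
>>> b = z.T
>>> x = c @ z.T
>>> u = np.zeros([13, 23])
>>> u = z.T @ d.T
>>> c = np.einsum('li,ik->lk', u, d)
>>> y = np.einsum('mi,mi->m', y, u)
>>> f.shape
(17, 5, 13, 5)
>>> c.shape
(5, 17)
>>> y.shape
(5,)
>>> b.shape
(5, 17)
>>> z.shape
(17, 5)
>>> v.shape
(5,)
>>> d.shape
(3, 17)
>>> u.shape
(5, 3)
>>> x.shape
(2, 19, 17)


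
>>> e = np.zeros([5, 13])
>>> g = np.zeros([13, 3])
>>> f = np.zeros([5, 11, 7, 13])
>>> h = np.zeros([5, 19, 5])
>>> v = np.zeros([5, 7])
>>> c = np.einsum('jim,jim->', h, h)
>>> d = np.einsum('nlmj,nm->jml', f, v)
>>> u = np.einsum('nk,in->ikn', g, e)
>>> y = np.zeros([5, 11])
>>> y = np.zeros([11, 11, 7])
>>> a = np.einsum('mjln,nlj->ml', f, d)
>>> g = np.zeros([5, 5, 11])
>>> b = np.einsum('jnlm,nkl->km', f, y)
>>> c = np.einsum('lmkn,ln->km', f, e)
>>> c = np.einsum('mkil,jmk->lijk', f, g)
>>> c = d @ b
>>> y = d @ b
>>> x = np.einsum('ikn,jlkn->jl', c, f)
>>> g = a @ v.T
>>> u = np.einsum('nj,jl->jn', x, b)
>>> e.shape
(5, 13)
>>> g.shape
(5, 5)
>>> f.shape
(5, 11, 7, 13)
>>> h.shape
(5, 19, 5)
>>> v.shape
(5, 7)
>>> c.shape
(13, 7, 13)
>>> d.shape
(13, 7, 11)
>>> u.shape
(11, 5)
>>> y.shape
(13, 7, 13)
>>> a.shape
(5, 7)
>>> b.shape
(11, 13)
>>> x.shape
(5, 11)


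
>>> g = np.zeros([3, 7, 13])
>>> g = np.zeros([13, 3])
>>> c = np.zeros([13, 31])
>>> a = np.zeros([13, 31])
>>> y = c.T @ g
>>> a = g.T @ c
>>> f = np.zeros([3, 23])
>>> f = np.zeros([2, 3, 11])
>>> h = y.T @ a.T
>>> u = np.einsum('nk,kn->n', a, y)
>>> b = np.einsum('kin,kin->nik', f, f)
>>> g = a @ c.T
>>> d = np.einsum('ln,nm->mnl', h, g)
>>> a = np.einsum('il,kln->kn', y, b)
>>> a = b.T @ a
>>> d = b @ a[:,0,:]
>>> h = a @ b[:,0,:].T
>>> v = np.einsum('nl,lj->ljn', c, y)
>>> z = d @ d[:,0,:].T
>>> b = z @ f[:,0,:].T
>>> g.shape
(3, 13)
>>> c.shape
(13, 31)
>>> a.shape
(2, 3, 2)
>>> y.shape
(31, 3)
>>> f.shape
(2, 3, 11)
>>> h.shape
(2, 3, 11)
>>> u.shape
(3,)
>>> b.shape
(11, 3, 2)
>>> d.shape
(11, 3, 2)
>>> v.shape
(31, 3, 13)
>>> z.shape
(11, 3, 11)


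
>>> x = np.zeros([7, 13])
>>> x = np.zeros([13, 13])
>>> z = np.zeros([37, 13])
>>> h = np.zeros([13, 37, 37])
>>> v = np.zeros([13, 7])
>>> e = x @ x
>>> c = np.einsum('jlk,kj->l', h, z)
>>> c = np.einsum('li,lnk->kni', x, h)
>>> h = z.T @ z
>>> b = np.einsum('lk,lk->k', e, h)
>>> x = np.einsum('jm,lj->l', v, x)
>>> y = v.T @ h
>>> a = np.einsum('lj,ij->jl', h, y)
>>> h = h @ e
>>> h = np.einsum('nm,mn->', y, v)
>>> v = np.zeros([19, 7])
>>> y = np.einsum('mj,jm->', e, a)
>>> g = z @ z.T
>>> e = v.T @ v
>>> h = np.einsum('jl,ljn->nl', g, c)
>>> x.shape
(13,)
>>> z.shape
(37, 13)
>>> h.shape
(13, 37)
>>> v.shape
(19, 7)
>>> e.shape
(7, 7)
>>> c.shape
(37, 37, 13)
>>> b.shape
(13,)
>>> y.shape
()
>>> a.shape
(13, 13)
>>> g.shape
(37, 37)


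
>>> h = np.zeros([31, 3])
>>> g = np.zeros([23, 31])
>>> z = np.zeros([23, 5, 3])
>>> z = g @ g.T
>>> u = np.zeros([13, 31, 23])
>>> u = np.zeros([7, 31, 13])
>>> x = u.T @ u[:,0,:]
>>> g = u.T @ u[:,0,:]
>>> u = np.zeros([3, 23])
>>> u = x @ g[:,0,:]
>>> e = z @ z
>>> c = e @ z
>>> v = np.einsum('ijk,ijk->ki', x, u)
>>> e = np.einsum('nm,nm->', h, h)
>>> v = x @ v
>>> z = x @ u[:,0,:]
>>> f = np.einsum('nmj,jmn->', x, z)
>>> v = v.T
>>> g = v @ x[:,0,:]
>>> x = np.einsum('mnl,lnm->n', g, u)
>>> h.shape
(31, 3)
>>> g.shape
(13, 31, 13)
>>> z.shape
(13, 31, 13)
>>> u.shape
(13, 31, 13)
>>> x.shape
(31,)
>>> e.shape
()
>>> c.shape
(23, 23)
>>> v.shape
(13, 31, 13)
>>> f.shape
()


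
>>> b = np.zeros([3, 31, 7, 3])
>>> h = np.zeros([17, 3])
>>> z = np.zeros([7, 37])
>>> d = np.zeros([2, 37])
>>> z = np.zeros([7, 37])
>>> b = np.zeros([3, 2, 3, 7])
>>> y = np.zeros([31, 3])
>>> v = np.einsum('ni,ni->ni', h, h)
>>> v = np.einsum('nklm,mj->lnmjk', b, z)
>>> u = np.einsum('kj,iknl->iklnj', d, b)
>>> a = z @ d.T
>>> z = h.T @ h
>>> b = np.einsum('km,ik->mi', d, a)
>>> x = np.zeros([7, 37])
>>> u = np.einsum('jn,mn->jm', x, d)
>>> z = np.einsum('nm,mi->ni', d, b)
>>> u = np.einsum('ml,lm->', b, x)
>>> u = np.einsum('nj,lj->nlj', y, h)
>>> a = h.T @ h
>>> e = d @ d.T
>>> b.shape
(37, 7)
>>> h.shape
(17, 3)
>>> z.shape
(2, 7)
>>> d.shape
(2, 37)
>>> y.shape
(31, 3)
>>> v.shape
(3, 3, 7, 37, 2)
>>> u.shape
(31, 17, 3)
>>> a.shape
(3, 3)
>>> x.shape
(7, 37)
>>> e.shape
(2, 2)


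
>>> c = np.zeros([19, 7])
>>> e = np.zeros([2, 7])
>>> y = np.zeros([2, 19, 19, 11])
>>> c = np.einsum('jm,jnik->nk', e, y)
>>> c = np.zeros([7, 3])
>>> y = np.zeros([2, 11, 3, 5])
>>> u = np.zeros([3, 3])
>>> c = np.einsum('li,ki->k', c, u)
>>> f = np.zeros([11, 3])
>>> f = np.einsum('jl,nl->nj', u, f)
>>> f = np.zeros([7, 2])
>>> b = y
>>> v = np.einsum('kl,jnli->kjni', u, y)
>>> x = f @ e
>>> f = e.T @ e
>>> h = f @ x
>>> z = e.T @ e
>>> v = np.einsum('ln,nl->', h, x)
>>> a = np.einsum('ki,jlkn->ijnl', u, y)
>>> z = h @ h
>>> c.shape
(3,)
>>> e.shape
(2, 7)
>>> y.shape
(2, 11, 3, 5)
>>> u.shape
(3, 3)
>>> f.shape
(7, 7)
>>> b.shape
(2, 11, 3, 5)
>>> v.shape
()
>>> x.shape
(7, 7)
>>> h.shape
(7, 7)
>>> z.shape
(7, 7)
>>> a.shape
(3, 2, 5, 11)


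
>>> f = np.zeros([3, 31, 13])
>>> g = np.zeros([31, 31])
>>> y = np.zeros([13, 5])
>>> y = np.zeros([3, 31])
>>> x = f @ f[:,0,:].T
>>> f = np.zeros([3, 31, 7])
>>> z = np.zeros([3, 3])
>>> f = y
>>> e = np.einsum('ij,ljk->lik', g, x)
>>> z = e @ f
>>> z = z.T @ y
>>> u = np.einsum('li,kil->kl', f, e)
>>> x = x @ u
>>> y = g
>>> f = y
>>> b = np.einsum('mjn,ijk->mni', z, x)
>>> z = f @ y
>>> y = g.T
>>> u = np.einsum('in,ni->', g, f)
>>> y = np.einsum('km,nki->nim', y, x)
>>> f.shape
(31, 31)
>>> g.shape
(31, 31)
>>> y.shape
(3, 3, 31)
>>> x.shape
(3, 31, 3)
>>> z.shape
(31, 31)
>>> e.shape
(3, 31, 3)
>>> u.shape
()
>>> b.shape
(31, 31, 3)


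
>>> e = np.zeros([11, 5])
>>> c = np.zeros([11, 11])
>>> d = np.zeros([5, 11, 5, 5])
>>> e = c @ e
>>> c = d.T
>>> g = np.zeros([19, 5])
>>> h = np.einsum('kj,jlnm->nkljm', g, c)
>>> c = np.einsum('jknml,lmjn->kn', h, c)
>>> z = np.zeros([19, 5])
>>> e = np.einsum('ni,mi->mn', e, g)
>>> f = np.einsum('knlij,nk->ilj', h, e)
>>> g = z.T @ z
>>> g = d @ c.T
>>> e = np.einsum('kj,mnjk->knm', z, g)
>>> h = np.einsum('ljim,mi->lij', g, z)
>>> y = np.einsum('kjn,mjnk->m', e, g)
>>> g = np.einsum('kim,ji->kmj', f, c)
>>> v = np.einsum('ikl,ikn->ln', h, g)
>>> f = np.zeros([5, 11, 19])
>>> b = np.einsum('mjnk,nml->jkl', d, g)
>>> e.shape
(19, 11, 5)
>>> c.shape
(19, 5)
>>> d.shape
(5, 11, 5, 5)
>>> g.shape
(5, 5, 19)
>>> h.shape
(5, 5, 11)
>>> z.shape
(19, 5)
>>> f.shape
(5, 11, 19)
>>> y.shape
(5,)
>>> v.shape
(11, 19)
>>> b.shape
(11, 5, 19)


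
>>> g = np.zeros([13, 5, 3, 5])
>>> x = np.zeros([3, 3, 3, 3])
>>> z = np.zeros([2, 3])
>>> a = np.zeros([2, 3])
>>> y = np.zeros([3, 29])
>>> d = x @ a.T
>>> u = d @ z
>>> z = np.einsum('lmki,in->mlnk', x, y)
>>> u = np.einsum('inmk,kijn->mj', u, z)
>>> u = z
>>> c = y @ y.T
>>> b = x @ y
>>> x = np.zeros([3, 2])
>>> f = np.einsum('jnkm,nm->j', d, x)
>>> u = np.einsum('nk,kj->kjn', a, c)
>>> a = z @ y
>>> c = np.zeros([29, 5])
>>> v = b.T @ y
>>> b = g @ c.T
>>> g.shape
(13, 5, 3, 5)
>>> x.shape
(3, 2)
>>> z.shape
(3, 3, 29, 3)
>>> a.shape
(3, 3, 29, 29)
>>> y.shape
(3, 29)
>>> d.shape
(3, 3, 3, 2)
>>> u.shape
(3, 3, 2)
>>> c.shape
(29, 5)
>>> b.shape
(13, 5, 3, 29)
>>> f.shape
(3,)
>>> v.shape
(29, 3, 3, 29)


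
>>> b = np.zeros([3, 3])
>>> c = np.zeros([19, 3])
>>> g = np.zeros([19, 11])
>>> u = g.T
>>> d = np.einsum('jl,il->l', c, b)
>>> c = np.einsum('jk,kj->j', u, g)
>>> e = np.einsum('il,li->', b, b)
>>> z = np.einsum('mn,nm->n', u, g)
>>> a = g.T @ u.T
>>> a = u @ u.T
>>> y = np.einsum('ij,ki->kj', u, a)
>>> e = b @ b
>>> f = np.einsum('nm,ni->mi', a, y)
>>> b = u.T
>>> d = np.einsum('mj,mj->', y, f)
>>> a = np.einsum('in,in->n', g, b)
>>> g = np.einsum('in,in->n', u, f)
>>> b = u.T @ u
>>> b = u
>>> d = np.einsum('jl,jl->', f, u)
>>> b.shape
(11, 19)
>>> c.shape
(11,)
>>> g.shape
(19,)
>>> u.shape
(11, 19)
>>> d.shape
()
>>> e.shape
(3, 3)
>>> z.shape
(19,)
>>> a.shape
(11,)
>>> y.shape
(11, 19)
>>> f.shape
(11, 19)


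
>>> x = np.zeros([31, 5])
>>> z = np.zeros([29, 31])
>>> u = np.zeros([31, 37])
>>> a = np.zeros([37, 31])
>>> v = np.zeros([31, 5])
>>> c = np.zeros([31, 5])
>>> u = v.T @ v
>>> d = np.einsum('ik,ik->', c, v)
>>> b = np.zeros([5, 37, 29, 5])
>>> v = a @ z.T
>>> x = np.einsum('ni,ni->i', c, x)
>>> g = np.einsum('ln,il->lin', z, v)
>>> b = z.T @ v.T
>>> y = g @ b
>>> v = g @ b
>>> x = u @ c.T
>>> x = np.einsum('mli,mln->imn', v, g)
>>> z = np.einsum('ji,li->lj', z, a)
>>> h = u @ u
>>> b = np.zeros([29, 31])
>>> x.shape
(37, 29, 31)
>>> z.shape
(37, 29)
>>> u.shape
(5, 5)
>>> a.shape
(37, 31)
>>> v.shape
(29, 37, 37)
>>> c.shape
(31, 5)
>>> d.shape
()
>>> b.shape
(29, 31)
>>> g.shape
(29, 37, 31)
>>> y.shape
(29, 37, 37)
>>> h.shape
(5, 5)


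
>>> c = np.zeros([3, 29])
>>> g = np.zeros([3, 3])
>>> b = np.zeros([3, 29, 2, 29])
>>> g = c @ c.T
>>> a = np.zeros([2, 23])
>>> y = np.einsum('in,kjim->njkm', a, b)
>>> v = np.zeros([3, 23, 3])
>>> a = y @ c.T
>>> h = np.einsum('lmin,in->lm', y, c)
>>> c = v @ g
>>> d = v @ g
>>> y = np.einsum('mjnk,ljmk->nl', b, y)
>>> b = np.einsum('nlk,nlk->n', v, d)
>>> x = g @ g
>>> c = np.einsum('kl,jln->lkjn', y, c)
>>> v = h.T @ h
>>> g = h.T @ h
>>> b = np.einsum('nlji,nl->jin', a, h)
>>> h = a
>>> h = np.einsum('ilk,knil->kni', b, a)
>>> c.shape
(23, 2, 3, 3)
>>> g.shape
(29, 29)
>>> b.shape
(3, 3, 23)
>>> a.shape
(23, 29, 3, 3)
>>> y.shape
(2, 23)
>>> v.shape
(29, 29)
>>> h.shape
(23, 29, 3)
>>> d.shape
(3, 23, 3)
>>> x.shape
(3, 3)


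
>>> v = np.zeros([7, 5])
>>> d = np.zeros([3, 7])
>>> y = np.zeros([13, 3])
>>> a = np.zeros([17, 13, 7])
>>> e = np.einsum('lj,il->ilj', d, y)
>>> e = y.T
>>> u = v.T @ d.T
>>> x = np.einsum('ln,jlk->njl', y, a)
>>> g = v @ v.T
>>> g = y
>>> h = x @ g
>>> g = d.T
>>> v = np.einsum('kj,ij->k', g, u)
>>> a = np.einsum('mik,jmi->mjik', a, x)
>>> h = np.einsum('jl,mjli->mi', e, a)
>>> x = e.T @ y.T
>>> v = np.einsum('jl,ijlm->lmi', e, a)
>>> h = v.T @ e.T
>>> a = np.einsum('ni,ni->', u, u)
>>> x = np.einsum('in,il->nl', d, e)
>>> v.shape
(13, 7, 17)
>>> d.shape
(3, 7)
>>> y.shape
(13, 3)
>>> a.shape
()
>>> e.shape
(3, 13)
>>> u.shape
(5, 3)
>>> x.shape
(7, 13)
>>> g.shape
(7, 3)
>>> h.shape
(17, 7, 3)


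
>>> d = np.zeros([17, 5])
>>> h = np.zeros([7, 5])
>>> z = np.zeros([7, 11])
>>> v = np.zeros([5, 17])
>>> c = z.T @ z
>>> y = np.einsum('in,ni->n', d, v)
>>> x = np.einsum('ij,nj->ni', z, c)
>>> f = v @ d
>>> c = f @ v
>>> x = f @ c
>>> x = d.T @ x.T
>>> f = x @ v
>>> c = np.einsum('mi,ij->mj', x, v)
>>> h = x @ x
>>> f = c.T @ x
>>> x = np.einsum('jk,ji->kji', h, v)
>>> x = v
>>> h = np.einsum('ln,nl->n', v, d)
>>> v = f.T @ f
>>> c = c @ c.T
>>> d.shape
(17, 5)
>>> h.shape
(17,)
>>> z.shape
(7, 11)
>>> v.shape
(5, 5)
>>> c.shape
(5, 5)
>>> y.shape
(5,)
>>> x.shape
(5, 17)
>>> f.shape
(17, 5)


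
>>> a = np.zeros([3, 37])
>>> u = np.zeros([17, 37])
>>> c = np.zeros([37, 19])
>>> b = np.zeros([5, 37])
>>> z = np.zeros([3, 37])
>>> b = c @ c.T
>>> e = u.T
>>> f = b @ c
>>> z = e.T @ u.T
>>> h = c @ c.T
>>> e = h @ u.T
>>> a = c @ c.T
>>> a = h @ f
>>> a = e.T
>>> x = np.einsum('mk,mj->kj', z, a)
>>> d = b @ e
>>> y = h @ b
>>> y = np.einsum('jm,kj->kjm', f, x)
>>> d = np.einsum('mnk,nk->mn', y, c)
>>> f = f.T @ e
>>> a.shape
(17, 37)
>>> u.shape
(17, 37)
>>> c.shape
(37, 19)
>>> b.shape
(37, 37)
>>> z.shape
(17, 17)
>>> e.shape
(37, 17)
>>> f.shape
(19, 17)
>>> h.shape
(37, 37)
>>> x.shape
(17, 37)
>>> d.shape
(17, 37)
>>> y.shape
(17, 37, 19)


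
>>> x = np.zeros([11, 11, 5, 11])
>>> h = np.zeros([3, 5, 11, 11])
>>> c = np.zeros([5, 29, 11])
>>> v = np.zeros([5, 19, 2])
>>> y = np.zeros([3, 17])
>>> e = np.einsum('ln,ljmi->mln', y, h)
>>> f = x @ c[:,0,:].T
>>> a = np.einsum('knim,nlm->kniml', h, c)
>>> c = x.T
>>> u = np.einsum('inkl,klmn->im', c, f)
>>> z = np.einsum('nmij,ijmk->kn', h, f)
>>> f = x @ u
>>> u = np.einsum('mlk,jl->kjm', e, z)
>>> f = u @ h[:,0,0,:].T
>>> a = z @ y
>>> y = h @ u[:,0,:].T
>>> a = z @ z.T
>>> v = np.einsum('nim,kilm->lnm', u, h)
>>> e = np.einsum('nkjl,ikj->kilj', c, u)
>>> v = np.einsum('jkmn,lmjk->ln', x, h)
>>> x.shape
(11, 11, 5, 11)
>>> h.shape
(3, 5, 11, 11)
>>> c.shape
(11, 5, 11, 11)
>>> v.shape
(3, 11)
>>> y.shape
(3, 5, 11, 17)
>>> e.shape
(5, 17, 11, 11)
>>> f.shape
(17, 5, 3)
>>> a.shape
(5, 5)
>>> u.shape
(17, 5, 11)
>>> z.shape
(5, 3)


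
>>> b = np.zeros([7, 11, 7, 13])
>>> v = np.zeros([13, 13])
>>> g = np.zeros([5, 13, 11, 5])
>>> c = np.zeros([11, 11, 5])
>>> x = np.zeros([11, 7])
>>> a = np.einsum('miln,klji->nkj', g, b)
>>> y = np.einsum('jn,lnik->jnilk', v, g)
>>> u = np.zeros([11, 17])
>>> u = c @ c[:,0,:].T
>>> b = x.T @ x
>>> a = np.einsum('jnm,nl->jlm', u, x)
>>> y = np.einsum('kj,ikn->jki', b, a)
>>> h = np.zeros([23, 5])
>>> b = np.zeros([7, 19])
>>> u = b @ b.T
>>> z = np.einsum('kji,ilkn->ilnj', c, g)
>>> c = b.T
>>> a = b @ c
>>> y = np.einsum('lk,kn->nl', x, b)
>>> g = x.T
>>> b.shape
(7, 19)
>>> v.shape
(13, 13)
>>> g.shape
(7, 11)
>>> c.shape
(19, 7)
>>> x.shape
(11, 7)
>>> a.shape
(7, 7)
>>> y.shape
(19, 11)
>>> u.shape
(7, 7)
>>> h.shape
(23, 5)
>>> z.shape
(5, 13, 5, 11)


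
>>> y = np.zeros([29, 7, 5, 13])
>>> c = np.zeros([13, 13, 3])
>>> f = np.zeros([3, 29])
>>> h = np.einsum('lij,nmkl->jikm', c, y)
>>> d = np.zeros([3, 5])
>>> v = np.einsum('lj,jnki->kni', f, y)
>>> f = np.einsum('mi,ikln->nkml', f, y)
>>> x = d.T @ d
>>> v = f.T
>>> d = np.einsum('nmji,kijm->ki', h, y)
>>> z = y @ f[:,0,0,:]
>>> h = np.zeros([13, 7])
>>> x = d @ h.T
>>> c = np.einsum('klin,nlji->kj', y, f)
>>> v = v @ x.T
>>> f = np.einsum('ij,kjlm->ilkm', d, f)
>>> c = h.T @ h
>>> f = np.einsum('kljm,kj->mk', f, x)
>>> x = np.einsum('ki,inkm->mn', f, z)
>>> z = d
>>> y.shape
(29, 7, 5, 13)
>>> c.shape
(7, 7)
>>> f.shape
(5, 29)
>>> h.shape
(13, 7)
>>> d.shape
(29, 7)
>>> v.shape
(5, 3, 7, 29)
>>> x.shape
(5, 7)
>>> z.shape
(29, 7)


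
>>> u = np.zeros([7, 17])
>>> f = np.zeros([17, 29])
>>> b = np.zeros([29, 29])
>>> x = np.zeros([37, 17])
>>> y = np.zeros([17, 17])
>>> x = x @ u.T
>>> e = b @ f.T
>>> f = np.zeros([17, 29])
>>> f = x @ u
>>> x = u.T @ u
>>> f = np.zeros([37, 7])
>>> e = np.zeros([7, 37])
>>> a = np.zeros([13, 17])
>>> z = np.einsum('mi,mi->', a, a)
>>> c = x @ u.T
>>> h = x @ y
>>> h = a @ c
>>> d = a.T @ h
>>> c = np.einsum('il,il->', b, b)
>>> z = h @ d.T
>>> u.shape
(7, 17)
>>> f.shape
(37, 7)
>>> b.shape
(29, 29)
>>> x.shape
(17, 17)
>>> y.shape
(17, 17)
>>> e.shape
(7, 37)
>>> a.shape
(13, 17)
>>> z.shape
(13, 17)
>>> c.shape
()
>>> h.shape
(13, 7)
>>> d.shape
(17, 7)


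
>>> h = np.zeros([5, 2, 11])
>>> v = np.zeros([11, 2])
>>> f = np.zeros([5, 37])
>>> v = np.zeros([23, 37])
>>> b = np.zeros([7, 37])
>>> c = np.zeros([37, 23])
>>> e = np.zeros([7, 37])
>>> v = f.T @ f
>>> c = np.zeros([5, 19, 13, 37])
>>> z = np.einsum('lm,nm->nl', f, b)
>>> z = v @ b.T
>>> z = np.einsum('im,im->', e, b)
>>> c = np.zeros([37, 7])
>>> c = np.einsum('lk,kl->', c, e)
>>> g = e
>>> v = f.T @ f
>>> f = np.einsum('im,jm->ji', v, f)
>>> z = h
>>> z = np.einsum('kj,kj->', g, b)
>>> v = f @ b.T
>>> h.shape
(5, 2, 11)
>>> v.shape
(5, 7)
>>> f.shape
(5, 37)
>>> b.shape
(7, 37)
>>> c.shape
()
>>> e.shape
(7, 37)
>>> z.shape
()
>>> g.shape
(7, 37)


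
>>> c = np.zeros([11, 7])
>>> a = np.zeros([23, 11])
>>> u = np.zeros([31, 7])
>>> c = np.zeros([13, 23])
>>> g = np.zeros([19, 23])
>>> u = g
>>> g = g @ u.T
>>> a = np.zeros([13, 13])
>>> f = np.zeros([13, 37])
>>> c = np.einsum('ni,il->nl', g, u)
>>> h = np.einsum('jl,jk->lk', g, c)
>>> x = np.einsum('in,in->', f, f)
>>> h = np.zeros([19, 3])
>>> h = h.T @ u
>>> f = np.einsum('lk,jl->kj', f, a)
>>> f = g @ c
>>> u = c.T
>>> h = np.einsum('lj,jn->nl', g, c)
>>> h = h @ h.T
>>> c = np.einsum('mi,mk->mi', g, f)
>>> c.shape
(19, 19)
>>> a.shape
(13, 13)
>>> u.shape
(23, 19)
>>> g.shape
(19, 19)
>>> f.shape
(19, 23)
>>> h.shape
(23, 23)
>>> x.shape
()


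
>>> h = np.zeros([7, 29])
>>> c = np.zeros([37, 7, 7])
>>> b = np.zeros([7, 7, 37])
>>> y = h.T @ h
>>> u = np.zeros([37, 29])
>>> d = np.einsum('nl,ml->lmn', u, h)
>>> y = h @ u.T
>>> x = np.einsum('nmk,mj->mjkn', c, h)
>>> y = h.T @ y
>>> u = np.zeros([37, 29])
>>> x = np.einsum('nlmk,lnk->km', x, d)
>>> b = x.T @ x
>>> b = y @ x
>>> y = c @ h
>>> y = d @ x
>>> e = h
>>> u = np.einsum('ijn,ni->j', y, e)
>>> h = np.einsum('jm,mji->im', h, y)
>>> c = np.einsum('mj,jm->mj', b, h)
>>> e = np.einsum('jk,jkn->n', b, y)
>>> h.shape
(7, 29)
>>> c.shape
(29, 7)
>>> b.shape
(29, 7)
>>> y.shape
(29, 7, 7)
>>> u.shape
(7,)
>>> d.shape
(29, 7, 37)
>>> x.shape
(37, 7)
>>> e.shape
(7,)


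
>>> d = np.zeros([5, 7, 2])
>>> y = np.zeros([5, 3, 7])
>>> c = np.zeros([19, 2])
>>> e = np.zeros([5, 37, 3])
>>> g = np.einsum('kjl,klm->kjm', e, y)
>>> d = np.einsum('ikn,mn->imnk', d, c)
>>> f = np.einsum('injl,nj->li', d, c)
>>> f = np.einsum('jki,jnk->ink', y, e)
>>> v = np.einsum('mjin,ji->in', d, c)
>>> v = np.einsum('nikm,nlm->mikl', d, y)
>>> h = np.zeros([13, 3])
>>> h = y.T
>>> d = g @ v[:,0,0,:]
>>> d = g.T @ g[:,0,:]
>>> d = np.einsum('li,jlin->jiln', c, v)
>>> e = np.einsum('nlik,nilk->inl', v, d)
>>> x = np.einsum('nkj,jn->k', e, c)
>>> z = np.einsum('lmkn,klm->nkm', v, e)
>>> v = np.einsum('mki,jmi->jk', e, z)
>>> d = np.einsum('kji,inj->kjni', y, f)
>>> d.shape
(5, 3, 37, 7)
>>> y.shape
(5, 3, 7)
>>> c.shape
(19, 2)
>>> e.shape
(2, 7, 19)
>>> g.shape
(5, 37, 7)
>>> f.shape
(7, 37, 3)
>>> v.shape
(3, 7)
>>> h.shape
(7, 3, 5)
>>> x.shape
(7,)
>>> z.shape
(3, 2, 19)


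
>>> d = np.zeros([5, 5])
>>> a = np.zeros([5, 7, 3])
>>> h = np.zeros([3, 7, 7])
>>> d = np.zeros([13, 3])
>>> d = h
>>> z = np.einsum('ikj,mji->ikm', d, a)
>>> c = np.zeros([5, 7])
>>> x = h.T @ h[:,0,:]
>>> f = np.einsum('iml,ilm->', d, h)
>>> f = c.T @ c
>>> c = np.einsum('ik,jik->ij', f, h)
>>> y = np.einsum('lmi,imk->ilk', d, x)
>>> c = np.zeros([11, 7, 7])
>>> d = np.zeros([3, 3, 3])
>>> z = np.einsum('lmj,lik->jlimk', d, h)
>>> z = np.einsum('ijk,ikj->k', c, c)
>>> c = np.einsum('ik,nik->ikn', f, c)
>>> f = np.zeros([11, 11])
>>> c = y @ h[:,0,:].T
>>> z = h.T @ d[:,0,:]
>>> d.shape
(3, 3, 3)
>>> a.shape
(5, 7, 3)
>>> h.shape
(3, 7, 7)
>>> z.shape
(7, 7, 3)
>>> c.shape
(7, 3, 3)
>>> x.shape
(7, 7, 7)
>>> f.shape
(11, 11)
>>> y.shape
(7, 3, 7)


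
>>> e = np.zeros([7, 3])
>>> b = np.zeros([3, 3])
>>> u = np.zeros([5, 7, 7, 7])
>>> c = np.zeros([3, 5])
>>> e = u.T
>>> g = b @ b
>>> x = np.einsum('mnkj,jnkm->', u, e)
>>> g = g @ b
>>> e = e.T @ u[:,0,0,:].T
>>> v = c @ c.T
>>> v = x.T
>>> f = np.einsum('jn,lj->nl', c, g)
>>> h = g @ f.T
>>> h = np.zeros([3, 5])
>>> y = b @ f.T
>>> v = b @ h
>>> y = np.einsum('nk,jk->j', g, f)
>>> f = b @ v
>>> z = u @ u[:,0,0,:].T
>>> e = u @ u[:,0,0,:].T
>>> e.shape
(5, 7, 7, 5)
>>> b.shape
(3, 3)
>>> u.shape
(5, 7, 7, 7)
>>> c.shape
(3, 5)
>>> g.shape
(3, 3)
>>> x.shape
()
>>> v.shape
(3, 5)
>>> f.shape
(3, 5)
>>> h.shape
(3, 5)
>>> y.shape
(5,)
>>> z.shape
(5, 7, 7, 5)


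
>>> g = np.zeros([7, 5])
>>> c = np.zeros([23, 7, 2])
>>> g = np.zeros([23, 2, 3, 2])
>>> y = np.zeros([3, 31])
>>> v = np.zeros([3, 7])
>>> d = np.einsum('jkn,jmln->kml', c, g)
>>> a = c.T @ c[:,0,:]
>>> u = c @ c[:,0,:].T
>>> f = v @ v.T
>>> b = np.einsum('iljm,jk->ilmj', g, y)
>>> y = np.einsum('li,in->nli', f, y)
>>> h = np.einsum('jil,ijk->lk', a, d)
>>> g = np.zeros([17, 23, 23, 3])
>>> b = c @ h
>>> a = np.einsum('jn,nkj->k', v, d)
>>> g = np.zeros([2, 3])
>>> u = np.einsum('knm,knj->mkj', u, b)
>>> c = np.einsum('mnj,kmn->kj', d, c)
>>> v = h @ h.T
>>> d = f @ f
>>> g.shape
(2, 3)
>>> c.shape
(23, 3)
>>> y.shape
(31, 3, 3)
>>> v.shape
(2, 2)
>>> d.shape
(3, 3)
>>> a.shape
(2,)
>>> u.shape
(23, 23, 3)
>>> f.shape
(3, 3)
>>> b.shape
(23, 7, 3)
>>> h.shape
(2, 3)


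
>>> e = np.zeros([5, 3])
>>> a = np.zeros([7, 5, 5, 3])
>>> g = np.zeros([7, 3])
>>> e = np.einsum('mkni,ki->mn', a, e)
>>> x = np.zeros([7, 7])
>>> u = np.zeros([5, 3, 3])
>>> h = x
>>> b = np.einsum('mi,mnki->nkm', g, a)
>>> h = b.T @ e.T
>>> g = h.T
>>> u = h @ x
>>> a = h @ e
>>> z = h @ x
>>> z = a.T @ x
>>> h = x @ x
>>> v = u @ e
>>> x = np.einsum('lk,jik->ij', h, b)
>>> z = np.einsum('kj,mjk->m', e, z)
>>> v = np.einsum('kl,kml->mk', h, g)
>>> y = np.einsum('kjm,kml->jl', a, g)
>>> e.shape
(7, 5)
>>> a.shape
(7, 5, 5)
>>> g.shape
(7, 5, 7)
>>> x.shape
(5, 5)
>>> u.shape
(7, 5, 7)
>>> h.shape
(7, 7)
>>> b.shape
(5, 5, 7)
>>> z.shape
(5,)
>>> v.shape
(5, 7)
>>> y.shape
(5, 7)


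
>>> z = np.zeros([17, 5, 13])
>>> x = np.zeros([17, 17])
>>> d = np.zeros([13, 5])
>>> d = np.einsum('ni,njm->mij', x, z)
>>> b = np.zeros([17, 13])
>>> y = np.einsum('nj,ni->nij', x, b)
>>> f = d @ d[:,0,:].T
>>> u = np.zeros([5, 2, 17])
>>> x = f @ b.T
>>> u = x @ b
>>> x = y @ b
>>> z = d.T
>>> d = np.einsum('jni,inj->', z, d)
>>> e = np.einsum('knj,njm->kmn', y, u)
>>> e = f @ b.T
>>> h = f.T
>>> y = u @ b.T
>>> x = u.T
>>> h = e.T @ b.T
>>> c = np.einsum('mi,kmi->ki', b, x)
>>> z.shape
(5, 17, 13)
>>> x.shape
(13, 17, 13)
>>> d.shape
()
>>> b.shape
(17, 13)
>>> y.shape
(13, 17, 17)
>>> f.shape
(13, 17, 13)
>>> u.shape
(13, 17, 13)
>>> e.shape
(13, 17, 17)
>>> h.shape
(17, 17, 17)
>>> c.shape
(13, 13)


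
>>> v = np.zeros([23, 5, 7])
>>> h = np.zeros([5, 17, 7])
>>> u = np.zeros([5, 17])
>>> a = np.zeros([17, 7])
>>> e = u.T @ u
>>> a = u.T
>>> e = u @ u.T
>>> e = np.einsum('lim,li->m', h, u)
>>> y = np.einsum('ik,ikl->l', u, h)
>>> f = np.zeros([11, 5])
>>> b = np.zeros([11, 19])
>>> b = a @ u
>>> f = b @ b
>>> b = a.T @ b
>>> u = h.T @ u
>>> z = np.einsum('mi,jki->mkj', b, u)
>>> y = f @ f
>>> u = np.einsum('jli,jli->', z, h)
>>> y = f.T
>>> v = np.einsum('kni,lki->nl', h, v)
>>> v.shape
(17, 23)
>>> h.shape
(5, 17, 7)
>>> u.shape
()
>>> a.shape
(17, 5)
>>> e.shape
(7,)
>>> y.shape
(17, 17)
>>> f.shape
(17, 17)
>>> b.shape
(5, 17)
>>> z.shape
(5, 17, 7)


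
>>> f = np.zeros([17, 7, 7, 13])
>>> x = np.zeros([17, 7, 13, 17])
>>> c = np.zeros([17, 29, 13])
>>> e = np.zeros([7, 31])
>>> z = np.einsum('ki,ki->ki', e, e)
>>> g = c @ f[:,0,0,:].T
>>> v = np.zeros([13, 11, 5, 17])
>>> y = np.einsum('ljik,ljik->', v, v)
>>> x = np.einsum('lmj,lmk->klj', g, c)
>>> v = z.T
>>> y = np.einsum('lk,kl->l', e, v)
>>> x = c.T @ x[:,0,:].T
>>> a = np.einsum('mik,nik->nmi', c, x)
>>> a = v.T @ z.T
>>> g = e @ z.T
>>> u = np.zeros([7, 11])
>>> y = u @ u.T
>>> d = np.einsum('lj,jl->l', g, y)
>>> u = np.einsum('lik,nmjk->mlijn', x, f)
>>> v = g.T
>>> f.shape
(17, 7, 7, 13)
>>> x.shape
(13, 29, 13)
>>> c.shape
(17, 29, 13)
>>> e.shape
(7, 31)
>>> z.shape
(7, 31)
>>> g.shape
(7, 7)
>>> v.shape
(7, 7)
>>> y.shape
(7, 7)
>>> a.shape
(7, 7)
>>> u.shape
(7, 13, 29, 7, 17)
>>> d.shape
(7,)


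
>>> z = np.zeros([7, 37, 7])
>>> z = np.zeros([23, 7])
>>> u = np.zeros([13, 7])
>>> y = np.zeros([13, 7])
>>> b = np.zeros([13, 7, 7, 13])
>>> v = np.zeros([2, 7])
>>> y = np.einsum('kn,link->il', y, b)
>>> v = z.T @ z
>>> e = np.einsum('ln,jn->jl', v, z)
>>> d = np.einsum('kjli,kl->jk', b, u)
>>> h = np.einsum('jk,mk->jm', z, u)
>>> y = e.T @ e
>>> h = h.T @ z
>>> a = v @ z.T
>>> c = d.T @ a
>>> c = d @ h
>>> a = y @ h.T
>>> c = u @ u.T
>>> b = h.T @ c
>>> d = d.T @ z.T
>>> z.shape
(23, 7)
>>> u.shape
(13, 7)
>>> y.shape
(7, 7)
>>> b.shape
(7, 13)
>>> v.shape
(7, 7)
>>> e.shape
(23, 7)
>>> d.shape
(13, 23)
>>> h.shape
(13, 7)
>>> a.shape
(7, 13)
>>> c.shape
(13, 13)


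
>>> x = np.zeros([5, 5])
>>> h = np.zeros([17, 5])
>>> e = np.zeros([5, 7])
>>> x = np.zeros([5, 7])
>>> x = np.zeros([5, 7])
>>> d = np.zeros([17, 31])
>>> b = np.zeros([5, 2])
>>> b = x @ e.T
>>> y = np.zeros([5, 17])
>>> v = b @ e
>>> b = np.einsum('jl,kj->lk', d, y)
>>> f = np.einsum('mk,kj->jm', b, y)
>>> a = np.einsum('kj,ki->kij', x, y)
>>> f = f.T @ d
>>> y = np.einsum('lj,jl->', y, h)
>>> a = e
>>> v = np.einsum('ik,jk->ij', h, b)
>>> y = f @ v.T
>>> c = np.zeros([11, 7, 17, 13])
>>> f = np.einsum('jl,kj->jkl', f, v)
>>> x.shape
(5, 7)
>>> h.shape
(17, 5)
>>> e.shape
(5, 7)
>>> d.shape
(17, 31)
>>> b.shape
(31, 5)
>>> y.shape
(31, 17)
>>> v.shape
(17, 31)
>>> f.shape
(31, 17, 31)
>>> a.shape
(5, 7)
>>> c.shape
(11, 7, 17, 13)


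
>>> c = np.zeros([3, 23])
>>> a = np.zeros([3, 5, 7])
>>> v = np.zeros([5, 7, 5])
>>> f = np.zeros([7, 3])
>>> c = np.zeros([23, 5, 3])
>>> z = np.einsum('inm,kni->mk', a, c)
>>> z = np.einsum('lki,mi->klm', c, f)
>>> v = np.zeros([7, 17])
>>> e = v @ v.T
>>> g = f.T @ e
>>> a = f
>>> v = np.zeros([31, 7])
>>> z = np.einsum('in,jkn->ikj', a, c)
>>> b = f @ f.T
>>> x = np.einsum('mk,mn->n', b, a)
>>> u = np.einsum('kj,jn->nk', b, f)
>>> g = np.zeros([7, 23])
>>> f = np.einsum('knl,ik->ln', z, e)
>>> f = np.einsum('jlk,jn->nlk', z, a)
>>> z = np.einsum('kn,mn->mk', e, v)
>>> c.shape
(23, 5, 3)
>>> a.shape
(7, 3)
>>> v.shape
(31, 7)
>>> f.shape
(3, 5, 23)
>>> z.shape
(31, 7)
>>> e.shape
(7, 7)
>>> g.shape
(7, 23)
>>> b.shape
(7, 7)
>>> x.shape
(3,)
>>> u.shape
(3, 7)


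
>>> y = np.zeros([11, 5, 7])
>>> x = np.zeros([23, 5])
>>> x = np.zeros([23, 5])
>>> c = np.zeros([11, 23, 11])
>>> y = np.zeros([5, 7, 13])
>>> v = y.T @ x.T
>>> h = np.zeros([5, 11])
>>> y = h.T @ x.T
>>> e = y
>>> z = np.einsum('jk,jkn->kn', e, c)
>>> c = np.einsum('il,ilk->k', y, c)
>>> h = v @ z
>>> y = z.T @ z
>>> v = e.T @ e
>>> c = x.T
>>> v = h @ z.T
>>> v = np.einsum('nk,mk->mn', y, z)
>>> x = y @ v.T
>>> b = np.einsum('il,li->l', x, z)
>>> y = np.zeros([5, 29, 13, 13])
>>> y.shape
(5, 29, 13, 13)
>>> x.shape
(11, 23)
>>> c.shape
(5, 23)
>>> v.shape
(23, 11)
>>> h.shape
(13, 7, 11)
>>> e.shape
(11, 23)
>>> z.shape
(23, 11)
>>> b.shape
(23,)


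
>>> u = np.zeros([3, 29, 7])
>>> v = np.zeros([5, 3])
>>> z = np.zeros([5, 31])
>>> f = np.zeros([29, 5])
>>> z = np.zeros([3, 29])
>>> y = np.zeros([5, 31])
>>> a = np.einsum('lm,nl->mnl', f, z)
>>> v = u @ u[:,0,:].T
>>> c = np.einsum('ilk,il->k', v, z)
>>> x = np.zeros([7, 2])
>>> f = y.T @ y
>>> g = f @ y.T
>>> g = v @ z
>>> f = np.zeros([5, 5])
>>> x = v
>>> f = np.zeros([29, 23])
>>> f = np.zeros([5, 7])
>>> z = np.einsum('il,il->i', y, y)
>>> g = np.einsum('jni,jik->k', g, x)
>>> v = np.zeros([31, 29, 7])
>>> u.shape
(3, 29, 7)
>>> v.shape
(31, 29, 7)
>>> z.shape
(5,)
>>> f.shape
(5, 7)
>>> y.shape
(5, 31)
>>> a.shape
(5, 3, 29)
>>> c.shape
(3,)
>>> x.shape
(3, 29, 3)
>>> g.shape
(3,)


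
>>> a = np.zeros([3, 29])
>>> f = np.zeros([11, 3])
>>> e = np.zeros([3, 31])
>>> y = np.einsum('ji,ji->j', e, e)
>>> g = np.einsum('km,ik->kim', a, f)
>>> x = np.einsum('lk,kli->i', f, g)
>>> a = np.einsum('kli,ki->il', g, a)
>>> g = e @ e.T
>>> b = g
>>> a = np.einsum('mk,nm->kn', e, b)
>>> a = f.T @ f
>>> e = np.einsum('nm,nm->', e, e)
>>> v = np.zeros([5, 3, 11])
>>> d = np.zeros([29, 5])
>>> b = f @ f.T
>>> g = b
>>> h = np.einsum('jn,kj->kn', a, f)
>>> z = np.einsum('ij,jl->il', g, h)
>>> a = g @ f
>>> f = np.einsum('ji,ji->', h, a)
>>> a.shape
(11, 3)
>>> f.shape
()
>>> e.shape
()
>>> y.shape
(3,)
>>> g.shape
(11, 11)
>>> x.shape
(29,)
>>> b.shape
(11, 11)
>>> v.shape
(5, 3, 11)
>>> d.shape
(29, 5)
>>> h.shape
(11, 3)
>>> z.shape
(11, 3)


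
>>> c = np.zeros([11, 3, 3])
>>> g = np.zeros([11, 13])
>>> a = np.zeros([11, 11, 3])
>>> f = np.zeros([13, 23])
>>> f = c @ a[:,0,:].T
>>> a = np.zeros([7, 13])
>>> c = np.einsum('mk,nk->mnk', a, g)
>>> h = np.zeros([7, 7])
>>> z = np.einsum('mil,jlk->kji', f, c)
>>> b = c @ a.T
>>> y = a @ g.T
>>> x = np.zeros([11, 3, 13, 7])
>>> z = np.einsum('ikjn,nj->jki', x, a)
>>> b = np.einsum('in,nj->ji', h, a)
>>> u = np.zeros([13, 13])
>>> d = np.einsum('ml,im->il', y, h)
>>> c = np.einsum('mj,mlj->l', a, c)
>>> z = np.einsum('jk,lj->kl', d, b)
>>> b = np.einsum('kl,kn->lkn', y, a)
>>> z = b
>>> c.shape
(11,)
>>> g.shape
(11, 13)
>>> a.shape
(7, 13)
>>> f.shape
(11, 3, 11)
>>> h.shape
(7, 7)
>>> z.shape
(11, 7, 13)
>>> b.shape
(11, 7, 13)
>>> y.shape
(7, 11)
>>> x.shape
(11, 3, 13, 7)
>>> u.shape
(13, 13)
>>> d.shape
(7, 11)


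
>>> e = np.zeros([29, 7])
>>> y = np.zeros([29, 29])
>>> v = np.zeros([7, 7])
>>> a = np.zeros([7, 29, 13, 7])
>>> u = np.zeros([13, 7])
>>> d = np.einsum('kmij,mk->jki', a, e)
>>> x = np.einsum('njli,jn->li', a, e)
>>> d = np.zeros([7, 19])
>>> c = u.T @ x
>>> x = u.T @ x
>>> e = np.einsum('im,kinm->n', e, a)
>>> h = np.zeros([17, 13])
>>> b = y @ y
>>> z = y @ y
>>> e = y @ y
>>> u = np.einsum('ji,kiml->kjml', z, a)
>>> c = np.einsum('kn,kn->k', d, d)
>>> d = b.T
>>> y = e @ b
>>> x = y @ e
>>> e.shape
(29, 29)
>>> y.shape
(29, 29)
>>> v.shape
(7, 7)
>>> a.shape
(7, 29, 13, 7)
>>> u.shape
(7, 29, 13, 7)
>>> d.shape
(29, 29)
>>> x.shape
(29, 29)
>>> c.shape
(7,)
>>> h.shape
(17, 13)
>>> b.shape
(29, 29)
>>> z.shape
(29, 29)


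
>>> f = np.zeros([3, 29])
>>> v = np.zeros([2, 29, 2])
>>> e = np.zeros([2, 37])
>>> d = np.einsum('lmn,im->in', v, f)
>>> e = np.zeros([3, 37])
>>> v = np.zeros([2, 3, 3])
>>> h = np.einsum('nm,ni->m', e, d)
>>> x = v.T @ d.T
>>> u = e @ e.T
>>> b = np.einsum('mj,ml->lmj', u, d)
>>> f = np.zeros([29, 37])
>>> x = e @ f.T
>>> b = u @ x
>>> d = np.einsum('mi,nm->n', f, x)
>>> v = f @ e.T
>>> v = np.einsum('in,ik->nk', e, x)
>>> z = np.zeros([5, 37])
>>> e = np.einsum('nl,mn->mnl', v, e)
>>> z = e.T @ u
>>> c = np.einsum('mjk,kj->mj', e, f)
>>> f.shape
(29, 37)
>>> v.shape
(37, 29)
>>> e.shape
(3, 37, 29)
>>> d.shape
(3,)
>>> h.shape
(37,)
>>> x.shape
(3, 29)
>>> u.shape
(3, 3)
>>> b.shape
(3, 29)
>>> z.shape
(29, 37, 3)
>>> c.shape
(3, 37)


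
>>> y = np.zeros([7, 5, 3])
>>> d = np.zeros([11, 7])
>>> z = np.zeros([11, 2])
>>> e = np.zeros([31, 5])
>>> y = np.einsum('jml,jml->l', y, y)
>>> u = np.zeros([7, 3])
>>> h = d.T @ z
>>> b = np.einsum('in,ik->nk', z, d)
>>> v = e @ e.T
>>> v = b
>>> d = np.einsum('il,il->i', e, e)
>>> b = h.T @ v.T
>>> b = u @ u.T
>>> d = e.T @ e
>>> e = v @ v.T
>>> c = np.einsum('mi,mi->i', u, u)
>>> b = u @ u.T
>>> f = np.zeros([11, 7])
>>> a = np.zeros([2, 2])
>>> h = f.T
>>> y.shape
(3,)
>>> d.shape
(5, 5)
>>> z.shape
(11, 2)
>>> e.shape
(2, 2)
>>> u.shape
(7, 3)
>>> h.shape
(7, 11)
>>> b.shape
(7, 7)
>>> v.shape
(2, 7)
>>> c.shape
(3,)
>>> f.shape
(11, 7)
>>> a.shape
(2, 2)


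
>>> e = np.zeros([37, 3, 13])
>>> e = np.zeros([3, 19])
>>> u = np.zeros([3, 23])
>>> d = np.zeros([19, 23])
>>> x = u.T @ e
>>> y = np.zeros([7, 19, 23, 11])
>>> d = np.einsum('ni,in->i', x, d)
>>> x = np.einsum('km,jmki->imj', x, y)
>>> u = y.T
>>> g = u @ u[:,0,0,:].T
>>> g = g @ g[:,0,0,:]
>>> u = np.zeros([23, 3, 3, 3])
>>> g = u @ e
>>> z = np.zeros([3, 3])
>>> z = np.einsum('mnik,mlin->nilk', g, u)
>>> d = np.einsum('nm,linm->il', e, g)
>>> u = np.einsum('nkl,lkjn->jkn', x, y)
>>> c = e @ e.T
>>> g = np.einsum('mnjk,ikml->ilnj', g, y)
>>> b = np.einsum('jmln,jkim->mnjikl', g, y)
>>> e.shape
(3, 19)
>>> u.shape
(23, 19, 11)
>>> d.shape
(3, 23)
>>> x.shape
(11, 19, 7)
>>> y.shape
(7, 19, 23, 11)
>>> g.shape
(7, 11, 3, 3)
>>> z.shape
(3, 3, 3, 19)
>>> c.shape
(3, 3)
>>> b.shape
(11, 3, 7, 23, 19, 3)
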